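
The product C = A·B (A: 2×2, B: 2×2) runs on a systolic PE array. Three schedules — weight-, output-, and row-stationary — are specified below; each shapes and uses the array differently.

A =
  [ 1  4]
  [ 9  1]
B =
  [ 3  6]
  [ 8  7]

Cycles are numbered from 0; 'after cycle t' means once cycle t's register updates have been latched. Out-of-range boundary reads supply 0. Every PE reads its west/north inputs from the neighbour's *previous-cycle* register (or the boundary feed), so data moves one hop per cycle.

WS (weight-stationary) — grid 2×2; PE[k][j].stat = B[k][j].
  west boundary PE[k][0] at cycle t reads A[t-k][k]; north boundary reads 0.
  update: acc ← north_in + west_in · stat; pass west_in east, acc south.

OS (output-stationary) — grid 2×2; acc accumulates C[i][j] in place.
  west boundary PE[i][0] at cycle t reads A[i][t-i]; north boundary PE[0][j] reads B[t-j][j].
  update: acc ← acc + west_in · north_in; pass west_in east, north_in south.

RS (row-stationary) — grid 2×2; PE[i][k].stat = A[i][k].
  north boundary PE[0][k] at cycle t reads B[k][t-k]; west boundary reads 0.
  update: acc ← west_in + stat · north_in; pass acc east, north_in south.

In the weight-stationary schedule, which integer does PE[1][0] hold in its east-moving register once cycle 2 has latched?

register = 1

WS (2×2). Following PE[1][0] plus its west/north inputs:
  0: (0,0).acc=3  regs=<1,3>
  0: (1,0).acc=0  regs=<0,0>
  1: (0,0).acc=27  regs=<9,27>
  1: (1,0).acc=35  regs=<4,35>
  2: (0,0).acc=0  regs=<0,0>
  2: (1,0).acc=35  regs=<1,35>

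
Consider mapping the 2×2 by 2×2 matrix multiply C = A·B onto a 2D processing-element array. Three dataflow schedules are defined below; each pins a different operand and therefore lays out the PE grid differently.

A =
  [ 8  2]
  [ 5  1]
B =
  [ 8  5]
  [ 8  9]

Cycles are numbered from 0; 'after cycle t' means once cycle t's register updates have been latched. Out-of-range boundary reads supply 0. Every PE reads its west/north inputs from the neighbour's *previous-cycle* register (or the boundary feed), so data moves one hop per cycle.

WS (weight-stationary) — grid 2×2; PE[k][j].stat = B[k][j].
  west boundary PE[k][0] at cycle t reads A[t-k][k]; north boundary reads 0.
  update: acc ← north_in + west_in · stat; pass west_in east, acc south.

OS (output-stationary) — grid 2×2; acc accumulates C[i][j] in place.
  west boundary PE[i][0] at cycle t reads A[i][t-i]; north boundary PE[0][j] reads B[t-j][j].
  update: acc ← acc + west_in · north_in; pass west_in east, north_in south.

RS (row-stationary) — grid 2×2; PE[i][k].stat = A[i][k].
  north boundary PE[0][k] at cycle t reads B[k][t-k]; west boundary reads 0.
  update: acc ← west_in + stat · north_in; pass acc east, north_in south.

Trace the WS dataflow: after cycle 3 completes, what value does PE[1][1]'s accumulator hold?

Tracing WS — 2×2 array, target PE[1][1]:
  step 0 · PE0,1: acc=0; fwd→0 fwd↓0
  step 0 · PE1,0: acc=0; fwd→0 fwd↓0
  step 0 · PE1,1: acc=0; fwd→0 fwd↓0
  step 1 · PE0,1: acc=40; fwd→8 fwd↓40
  step 1 · PE1,0: acc=80; fwd→2 fwd↓80
  step 1 · PE1,1: acc=0; fwd→0 fwd↓0
  step 2 · PE0,1: acc=25; fwd→5 fwd↓25
  step 2 · PE1,0: acc=48; fwd→1 fwd↓48
  step 2 · PE1,1: acc=58; fwd→2 fwd↓58
  step 3 · PE0,1: acc=0; fwd→0 fwd↓0
  step 3 · PE1,0: acc=0; fwd→0 fwd↓0
  step 3 · PE1,1: acc=34; fwd→1 fwd↓34

PE[1][1].acc = 34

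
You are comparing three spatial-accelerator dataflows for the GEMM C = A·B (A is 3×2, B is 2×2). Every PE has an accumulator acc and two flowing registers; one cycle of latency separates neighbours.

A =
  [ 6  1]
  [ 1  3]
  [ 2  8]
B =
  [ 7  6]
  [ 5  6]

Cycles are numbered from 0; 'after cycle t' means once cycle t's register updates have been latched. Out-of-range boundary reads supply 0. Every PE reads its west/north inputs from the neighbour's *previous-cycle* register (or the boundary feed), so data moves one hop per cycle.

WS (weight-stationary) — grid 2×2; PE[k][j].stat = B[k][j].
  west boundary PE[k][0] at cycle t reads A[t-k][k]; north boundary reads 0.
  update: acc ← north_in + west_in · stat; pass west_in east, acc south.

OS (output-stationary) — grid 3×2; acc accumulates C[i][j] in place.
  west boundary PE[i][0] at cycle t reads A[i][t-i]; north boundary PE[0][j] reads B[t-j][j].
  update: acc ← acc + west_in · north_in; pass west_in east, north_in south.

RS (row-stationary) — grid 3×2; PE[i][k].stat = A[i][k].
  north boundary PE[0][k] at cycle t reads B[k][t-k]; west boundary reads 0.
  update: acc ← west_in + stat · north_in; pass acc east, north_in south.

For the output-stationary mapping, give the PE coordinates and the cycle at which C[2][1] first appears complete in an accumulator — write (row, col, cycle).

OS — PE[2][1] is where C[2][1] collects:
  after 0 — PE[2][1] acc=0, pass-E 0, pass-S 0
  after 1 — PE[2][1] acc=0, pass-E 0, pass-S 0
  after 2 — PE[2][1] acc=0, pass-E 0, pass-S 0
  after 3 — PE[2][1] acc=12, pass-E 2, pass-S 6
  after 4 — PE[2][1] acc=60, pass-E 8, pass-S 6

(row, col, cycle) = (2, 1, 4)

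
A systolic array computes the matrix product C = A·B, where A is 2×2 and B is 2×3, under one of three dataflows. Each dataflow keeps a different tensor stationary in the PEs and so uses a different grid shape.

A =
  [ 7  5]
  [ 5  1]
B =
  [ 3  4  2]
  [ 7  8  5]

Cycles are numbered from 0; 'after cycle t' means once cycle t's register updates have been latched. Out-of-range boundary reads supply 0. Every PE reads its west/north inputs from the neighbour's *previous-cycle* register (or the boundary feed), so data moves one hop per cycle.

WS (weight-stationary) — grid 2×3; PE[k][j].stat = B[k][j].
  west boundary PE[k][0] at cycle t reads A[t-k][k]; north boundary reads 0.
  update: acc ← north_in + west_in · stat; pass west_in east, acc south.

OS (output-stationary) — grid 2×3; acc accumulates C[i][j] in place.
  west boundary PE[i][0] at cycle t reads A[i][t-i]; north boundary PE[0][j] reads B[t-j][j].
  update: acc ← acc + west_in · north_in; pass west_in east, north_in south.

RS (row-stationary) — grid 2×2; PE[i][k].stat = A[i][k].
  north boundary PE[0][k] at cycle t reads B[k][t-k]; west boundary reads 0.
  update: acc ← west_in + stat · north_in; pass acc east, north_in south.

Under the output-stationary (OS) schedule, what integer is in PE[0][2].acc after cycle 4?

PE[0][2].acc = 39

Tracing OS — 2×3 array, target PE[0][2]:
  cycle 0: PE[0][1] → acc 0, east 0, south 0
  cycle 0: PE[0][2] → acc 0, east 0, south 0
  cycle 1: PE[0][1] → acc 28, east 7, south 4
  cycle 1: PE[0][2] → acc 0, east 0, south 0
  cycle 2: PE[0][1] → acc 68, east 5, south 8
  cycle 2: PE[0][2] → acc 14, east 7, south 2
  cycle 3: PE[0][1] → acc 68, east 0, south 0
  cycle 3: PE[0][2] → acc 39, east 5, south 5
  cycle 4: PE[0][1] → acc 68, east 0, south 0
  cycle 4: PE[0][2] → acc 39, east 0, south 0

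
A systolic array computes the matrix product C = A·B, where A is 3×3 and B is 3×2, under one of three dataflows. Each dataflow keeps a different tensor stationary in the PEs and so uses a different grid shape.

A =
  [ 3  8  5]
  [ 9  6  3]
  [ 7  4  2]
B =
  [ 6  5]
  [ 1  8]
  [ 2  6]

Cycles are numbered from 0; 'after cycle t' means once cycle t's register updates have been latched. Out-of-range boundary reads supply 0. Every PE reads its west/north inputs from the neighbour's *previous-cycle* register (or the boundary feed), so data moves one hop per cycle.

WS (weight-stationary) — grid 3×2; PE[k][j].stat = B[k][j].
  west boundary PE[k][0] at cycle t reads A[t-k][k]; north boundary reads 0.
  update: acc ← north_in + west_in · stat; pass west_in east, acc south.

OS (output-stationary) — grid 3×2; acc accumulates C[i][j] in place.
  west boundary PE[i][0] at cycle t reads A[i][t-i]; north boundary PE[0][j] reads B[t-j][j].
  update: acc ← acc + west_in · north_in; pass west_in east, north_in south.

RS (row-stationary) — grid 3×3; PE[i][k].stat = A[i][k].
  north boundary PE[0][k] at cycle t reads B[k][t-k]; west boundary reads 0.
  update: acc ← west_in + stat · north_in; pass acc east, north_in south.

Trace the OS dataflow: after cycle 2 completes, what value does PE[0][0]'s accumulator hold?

PE[0][0].acc = 36

Tracing OS — 3×2 array, target PE[0][0]:
  0: (0,0).acc=18  regs=<3,6>
  1: (0,0).acc=26  regs=<8,1>
  2: (0,0).acc=36  regs=<5,2>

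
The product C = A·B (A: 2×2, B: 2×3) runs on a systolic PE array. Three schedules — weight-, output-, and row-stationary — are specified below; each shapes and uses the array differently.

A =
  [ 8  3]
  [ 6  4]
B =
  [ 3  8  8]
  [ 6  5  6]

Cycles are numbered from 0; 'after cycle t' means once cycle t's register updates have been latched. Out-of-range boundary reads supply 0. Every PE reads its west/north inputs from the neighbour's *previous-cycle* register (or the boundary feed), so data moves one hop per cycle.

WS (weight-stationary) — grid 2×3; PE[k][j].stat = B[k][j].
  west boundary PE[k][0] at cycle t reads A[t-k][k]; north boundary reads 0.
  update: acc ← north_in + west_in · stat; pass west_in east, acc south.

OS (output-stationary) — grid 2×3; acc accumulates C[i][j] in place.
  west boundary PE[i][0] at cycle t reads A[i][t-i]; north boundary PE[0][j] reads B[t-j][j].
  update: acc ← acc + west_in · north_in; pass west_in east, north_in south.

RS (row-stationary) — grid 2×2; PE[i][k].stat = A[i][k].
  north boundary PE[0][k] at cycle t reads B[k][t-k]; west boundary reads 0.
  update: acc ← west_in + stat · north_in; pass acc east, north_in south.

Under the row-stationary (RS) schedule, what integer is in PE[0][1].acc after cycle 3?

RS on a 2×2 grid — tracing PE[0][1] and its feeders:
  t=0 PE[0][0]: acc=24 h=24 v=3
  t=0 PE[0][1]: acc=0 h=0 v=0
  t=1 PE[0][0]: acc=64 h=64 v=8
  t=1 PE[0][1]: acc=42 h=42 v=6
  t=2 PE[0][0]: acc=64 h=64 v=8
  t=2 PE[0][1]: acc=79 h=79 v=5
  t=3 PE[0][0]: acc=0 h=0 v=0
  t=3 PE[0][1]: acc=82 h=82 v=6

PE[0][1].acc = 82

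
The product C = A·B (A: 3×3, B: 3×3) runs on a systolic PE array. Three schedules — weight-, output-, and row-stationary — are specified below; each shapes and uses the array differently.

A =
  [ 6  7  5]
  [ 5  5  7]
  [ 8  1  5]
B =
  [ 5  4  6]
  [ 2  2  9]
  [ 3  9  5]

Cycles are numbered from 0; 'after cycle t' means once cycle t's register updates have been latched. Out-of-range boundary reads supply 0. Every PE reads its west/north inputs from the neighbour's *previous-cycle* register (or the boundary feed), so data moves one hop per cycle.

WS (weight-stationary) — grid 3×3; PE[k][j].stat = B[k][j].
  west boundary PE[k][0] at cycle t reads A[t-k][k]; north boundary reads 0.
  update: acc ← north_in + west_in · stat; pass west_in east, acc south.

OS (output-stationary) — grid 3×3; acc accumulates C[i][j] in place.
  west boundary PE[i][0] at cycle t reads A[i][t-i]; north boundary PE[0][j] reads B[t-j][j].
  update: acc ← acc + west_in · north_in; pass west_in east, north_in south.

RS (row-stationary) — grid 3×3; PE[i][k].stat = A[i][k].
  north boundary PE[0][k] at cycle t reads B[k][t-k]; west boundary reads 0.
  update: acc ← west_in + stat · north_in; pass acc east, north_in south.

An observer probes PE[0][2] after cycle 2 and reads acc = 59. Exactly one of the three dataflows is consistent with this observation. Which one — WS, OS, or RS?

dataflow = RS

— WS: 3×3; PE[0][2] trace:
  cycle 0: PE[0][2] → acc 0, east 0, south 0
  cycle 1: PE[0][2] → acc 0, east 0, south 0
  cycle 2: PE[0][2] → acc 36, east 6, south 36
— OS: 3×3; PE[0][2] trace:
  cycle 0: PE[0][2] → acc 0, east 0, south 0
  cycle 1: PE[0][2] → acc 0, east 0, south 0
  cycle 2: PE[0][2] → acc 36, east 6, south 6
— RS: 3×3; PE[0][2] trace:
  cycle 0: PE[0][2] → acc 0, east 0, south 0
  cycle 1: PE[0][2] → acc 0, east 0, south 0
  cycle 2: PE[0][2] → acc 59, east 59, south 3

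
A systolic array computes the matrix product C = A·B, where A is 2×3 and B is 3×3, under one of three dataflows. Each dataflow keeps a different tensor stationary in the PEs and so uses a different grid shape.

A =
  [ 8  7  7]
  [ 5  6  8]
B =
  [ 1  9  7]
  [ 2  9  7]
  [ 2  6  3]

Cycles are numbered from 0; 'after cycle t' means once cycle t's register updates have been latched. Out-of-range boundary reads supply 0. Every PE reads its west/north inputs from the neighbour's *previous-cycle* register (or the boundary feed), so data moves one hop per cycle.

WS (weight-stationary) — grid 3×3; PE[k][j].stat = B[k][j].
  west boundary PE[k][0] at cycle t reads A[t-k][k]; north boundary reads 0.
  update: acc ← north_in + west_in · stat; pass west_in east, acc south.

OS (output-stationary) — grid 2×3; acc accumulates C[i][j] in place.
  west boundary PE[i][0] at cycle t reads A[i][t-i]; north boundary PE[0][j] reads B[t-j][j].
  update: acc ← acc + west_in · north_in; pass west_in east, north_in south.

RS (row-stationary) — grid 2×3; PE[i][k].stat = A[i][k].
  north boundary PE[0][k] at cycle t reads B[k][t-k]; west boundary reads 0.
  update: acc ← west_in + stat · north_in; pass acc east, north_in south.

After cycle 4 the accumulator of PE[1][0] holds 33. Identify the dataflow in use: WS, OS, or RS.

dataflow = OS

Under WS (3×3), PE[1][0]:
  [0] (1,0) acc=0 (h:0 v:0)
  [1] (1,0) acc=22 (h:7 v:22)
  [2] (1,0) acc=17 (h:6 v:17)
  [3] (1,0) acc=0 (h:0 v:0)
  [4] (1,0) acc=0 (h:0 v:0)
Under OS (2×3), PE[1][0]:
  [0] (1,0) acc=0 (h:0 v:0)
  [1] (1,0) acc=5 (h:5 v:1)
  [2] (1,0) acc=17 (h:6 v:2)
  [3] (1,0) acc=33 (h:8 v:2)
  [4] (1,0) acc=33 (h:0 v:0)
Under RS (2×3), PE[1][0]:
  [0] (1,0) acc=0 (h:0 v:0)
  [1] (1,0) acc=5 (h:5 v:1)
  [2] (1,0) acc=45 (h:45 v:9)
  [3] (1,0) acc=35 (h:35 v:7)
  [4] (1,0) acc=0 (h:0 v:0)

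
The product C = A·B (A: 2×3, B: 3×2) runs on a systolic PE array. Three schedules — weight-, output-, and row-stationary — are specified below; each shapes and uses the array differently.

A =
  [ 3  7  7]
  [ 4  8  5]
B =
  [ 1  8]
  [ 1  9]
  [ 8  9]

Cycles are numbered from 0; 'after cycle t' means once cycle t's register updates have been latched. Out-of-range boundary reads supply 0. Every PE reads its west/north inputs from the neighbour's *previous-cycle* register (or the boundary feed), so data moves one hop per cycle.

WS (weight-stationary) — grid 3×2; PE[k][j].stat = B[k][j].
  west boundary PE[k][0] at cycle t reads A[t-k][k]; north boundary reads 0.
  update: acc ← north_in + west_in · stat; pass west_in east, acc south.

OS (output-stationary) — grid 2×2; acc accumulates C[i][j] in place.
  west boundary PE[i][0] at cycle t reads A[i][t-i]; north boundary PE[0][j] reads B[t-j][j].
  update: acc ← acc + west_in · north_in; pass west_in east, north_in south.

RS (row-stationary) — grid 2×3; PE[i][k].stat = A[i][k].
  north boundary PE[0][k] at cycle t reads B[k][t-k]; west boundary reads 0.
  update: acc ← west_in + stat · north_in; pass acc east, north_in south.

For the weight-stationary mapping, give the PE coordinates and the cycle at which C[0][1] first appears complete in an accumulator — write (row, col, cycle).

(row, col, cycle) = (2, 1, 3)

WS: C[0][1] accumulates in PE[2][1]:
  [0] (2,1) acc=0 (h:0 v:0)
  [1] (2,1) acc=0 (h:0 v:0)
  [2] (2,1) acc=0 (h:0 v:0)
  [3] (2,1) acc=150 (h:7 v:150)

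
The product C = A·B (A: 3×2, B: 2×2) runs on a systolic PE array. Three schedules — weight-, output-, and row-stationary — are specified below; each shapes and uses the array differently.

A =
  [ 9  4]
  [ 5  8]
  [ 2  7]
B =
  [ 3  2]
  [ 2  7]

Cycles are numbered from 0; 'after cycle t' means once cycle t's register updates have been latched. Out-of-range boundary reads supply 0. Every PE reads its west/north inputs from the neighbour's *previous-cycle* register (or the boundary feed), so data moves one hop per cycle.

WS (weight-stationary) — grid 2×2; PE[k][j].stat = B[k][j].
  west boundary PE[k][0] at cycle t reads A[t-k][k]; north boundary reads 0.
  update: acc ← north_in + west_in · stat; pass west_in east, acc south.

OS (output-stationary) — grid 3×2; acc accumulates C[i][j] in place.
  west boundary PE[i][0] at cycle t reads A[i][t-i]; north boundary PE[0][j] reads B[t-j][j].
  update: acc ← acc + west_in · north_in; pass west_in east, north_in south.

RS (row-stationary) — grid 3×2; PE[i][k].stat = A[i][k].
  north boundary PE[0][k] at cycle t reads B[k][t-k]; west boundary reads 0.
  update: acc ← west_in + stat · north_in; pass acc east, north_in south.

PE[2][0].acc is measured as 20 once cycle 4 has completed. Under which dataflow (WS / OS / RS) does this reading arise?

dataflow = OS

WS (2×2): PE[2][0] does not exist.
OS [3×2] PE[2][0] across cycles:
  [0] (2,0) acc=0 (h:0 v:0)
  [1] (2,0) acc=0 (h:0 v:0)
  [2] (2,0) acc=6 (h:2 v:3)
  [3] (2,0) acc=20 (h:7 v:2)
  [4] (2,0) acc=20 (h:0 v:0)
RS [3×2] PE[2][0] across cycles:
  [0] (2,0) acc=0 (h:0 v:0)
  [1] (2,0) acc=0 (h:0 v:0)
  [2] (2,0) acc=6 (h:6 v:3)
  [3] (2,0) acc=4 (h:4 v:2)
  [4] (2,0) acc=0 (h:0 v:0)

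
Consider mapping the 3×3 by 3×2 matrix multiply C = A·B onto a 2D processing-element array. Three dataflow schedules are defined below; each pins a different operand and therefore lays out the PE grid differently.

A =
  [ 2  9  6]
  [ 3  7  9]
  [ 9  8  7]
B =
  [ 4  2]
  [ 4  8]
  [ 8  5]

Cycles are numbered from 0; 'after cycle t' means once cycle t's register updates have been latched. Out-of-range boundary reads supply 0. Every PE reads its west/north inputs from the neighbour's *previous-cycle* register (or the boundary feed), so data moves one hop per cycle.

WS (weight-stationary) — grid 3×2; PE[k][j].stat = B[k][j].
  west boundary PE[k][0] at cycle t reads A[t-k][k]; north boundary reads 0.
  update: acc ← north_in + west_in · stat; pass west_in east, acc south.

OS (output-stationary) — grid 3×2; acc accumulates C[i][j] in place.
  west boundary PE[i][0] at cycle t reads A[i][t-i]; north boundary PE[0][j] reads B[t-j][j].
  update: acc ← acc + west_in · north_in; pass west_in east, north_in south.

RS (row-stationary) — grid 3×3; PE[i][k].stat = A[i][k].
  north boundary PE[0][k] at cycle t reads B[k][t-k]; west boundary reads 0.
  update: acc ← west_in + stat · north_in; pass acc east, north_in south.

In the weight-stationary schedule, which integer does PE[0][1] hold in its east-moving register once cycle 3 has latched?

Tracing WS — 3×2 array, target PE[0][1]:
  t=0 PE[0][0]: acc=8 h=2 v=8
  t=0 PE[0][1]: acc=0 h=0 v=0
  t=1 PE[0][0]: acc=12 h=3 v=12
  t=1 PE[0][1]: acc=4 h=2 v=4
  t=2 PE[0][0]: acc=36 h=9 v=36
  t=2 PE[0][1]: acc=6 h=3 v=6
  t=3 PE[0][0]: acc=0 h=0 v=0
  t=3 PE[0][1]: acc=18 h=9 v=18

register = 9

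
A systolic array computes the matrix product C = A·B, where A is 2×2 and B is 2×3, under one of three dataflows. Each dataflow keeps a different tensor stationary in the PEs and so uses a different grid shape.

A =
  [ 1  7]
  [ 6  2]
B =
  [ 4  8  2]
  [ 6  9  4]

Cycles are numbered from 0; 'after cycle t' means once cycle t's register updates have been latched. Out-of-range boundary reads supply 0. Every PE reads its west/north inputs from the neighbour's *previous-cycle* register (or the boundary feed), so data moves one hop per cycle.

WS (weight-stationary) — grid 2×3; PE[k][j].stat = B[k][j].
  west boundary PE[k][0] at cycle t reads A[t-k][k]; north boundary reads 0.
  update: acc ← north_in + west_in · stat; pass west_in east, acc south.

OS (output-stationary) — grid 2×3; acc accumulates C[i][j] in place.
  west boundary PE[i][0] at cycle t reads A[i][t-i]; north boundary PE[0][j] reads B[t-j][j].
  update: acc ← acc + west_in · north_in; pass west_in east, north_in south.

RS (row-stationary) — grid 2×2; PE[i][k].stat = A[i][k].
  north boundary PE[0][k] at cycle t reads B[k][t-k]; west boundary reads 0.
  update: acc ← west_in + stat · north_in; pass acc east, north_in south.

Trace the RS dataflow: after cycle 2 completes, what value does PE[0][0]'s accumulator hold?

PE[0][0].acc = 2

RS (2×2). Following PE[0][0] plus its west/north inputs:
  @0  [0,0]  acc 4  |  →4  ↓4
  @1  [0,0]  acc 8  |  →8  ↓8
  @2  [0,0]  acc 2  |  →2  ↓2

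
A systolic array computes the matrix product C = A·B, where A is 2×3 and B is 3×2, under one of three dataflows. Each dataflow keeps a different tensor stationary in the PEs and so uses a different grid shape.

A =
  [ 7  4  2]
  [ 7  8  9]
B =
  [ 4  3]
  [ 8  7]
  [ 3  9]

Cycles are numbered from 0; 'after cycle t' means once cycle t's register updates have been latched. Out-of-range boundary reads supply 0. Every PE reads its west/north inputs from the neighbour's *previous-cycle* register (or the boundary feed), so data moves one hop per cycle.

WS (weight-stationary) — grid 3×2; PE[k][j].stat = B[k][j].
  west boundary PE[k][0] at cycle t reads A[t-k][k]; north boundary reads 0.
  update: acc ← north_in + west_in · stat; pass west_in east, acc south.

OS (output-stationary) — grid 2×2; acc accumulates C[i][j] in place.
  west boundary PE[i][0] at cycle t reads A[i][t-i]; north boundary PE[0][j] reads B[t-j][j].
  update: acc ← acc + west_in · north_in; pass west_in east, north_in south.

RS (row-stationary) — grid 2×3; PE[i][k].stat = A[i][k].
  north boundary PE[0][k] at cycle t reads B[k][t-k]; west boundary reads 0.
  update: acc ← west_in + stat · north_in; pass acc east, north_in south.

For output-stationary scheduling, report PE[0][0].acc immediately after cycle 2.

PE[0][0].acc = 66

OS 2×2: PE[0][0] cycle-by-cycle (with neighbour feeds):
  @0  [0,0]  acc 28  |  →7  ↓4
  @1  [0,0]  acc 60  |  →4  ↓8
  @2  [0,0]  acc 66  |  →2  ↓3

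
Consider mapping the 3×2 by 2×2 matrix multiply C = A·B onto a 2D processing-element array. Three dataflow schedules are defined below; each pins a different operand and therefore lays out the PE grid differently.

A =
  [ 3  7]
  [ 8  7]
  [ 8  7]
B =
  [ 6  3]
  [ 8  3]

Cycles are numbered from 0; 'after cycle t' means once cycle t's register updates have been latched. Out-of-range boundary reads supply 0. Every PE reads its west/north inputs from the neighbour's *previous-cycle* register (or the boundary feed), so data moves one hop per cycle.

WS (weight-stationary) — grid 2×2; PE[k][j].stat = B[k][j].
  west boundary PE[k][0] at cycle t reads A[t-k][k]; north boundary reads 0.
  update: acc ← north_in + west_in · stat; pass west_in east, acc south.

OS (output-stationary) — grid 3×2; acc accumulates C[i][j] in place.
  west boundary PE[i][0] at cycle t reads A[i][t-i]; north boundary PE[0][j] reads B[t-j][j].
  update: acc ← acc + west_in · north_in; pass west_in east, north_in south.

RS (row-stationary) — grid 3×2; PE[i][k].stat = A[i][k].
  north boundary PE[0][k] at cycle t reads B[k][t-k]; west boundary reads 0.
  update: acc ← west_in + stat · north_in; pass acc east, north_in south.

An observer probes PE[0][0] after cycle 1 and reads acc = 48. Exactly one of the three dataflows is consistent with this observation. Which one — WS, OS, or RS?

Under WS (2×2), PE[0][0]:
  0: (0,0).acc=18  regs=<3,18>
  1: (0,0).acc=48  regs=<8,48>
Under OS (3×2), PE[0][0]:
  0: (0,0).acc=18  regs=<3,6>
  1: (0,0).acc=74  regs=<7,8>
Under RS (3×2), PE[0][0]:
  0: (0,0).acc=18  regs=<18,6>
  1: (0,0).acc=9  regs=<9,3>

dataflow = WS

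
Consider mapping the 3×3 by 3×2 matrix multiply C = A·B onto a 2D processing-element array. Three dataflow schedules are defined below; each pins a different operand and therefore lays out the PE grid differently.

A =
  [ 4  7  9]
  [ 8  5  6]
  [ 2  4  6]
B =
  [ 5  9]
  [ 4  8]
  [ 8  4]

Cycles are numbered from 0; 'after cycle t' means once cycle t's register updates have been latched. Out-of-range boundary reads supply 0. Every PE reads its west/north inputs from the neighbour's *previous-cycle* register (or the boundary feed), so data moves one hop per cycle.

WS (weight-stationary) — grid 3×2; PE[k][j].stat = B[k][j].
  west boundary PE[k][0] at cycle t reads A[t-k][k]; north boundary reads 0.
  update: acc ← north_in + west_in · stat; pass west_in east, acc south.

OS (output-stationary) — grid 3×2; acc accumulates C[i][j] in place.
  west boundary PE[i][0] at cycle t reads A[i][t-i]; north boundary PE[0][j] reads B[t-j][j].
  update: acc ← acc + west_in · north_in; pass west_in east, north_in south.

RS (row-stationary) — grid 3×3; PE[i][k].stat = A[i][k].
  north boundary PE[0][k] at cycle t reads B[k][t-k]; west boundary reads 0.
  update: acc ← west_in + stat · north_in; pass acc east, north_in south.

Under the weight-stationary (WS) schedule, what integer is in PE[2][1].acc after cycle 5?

PE[2][1].acc = 74

WS 3×2: PE[2][1] cycle-by-cycle (with neighbour feeds):
  step 0 · PE1,1: acc=0; fwd→0 fwd↓0
  step 0 · PE2,0: acc=0; fwd→0 fwd↓0
  step 0 · PE2,1: acc=0; fwd→0 fwd↓0
  step 1 · PE1,1: acc=0; fwd→0 fwd↓0
  step 1 · PE2,0: acc=0; fwd→0 fwd↓0
  step 1 · PE2,1: acc=0; fwd→0 fwd↓0
  step 2 · PE1,1: acc=92; fwd→7 fwd↓92
  step 2 · PE2,0: acc=120; fwd→9 fwd↓120
  step 2 · PE2,1: acc=0; fwd→0 fwd↓0
  step 3 · PE1,1: acc=112; fwd→5 fwd↓112
  step 3 · PE2,0: acc=108; fwd→6 fwd↓108
  step 3 · PE2,1: acc=128; fwd→9 fwd↓128
  step 4 · PE1,1: acc=50; fwd→4 fwd↓50
  step 4 · PE2,0: acc=74; fwd→6 fwd↓74
  step 4 · PE2,1: acc=136; fwd→6 fwd↓136
  step 5 · PE1,1: acc=0; fwd→0 fwd↓0
  step 5 · PE2,0: acc=0; fwd→0 fwd↓0
  step 5 · PE2,1: acc=74; fwd→6 fwd↓74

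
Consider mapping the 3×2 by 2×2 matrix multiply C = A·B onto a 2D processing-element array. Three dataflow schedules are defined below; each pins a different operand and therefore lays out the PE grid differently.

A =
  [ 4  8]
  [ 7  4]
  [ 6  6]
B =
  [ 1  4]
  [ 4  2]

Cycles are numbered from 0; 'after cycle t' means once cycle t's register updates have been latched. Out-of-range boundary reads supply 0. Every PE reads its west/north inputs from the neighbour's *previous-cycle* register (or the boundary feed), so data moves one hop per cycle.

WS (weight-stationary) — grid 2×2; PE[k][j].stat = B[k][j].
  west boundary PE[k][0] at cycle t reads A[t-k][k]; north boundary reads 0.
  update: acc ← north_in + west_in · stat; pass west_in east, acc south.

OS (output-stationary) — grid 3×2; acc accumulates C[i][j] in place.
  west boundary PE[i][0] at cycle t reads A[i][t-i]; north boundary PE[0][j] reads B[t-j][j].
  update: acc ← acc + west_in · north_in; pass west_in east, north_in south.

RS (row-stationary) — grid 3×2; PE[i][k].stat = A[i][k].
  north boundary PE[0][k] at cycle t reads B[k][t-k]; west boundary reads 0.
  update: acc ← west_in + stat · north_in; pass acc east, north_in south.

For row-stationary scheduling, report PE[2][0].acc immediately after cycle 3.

Tracing RS — 3×2 array, target PE[2][0]:
  cycle 0: PE[1][0] → acc 0, east 0, south 0
  cycle 0: PE[2][0] → acc 0, east 0, south 0
  cycle 1: PE[1][0] → acc 7, east 7, south 1
  cycle 1: PE[2][0] → acc 0, east 0, south 0
  cycle 2: PE[1][0] → acc 28, east 28, south 4
  cycle 2: PE[2][0] → acc 6, east 6, south 1
  cycle 3: PE[1][0] → acc 0, east 0, south 0
  cycle 3: PE[2][0] → acc 24, east 24, south 4

PE[2][0].acc = 24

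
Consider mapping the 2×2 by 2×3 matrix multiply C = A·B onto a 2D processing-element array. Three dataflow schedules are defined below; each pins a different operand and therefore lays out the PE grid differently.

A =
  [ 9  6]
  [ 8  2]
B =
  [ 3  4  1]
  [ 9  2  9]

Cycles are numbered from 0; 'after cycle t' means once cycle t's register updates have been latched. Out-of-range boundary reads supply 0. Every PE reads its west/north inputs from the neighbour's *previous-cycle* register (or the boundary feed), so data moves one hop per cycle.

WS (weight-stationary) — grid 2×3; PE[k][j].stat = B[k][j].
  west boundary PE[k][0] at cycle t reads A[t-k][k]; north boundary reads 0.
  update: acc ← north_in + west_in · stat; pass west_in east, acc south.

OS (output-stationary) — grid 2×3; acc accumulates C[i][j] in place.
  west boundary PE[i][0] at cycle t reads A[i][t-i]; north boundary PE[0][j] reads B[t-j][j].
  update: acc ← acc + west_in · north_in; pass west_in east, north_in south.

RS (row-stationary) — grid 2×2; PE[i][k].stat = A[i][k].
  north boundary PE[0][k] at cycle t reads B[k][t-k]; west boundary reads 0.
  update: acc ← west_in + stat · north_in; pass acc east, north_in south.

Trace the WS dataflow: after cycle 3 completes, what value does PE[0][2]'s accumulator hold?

WS (2×3). Following PE[0][2] plus its west/north inputs:
  c0 r0c1: 0 / 0 / 0
  c0 r0c2: 0 / 0 / 0
  c1 r0c1: 36 / 9 / 36
  c1 r0c2: 0 / 0 / 0
  c2 r0c1: 32 / 8 / 32
  c2 r0c2: 9 / 9 / 9
  c3 r0c1: 0 / 0 / 0
  c3 r0c2: 8 / 8 / 8

PE[0][2].acc = 8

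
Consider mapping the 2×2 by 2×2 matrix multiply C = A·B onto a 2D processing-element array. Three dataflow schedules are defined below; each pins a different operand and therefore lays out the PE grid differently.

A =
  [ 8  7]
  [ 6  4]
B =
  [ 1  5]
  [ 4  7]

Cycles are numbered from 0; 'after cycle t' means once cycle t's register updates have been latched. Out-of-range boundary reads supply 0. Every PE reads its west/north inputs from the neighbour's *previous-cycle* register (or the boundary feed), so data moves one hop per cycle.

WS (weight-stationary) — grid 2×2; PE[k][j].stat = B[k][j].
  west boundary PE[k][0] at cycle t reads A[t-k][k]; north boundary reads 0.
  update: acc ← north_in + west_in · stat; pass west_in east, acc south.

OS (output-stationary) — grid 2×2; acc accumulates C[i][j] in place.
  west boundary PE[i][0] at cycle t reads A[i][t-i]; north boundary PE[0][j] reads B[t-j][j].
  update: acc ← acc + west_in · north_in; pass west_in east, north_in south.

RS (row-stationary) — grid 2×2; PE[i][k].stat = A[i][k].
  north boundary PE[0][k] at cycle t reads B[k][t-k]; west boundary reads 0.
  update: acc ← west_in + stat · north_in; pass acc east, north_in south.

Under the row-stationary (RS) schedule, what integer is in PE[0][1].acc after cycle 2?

PE[0][1].acc = 89

Tracing RS — 2×2 array, target PE[0][1]:
  cycle 0: PE[0][0] → acc 8, east 8, south 1
  cycle 0: PE[0][1] → acc 0, east 0, south 0
  cycle 1: PE[0][0] → acc 40, east 40, south 5
  cycle 1: PE[0][1] → acc 36, east 36, south 4
  cycle 2: PE[0][0] → acc 0, east 0, south 0
  cycle 2: PE[0][1] → acc 89, east 89, south 7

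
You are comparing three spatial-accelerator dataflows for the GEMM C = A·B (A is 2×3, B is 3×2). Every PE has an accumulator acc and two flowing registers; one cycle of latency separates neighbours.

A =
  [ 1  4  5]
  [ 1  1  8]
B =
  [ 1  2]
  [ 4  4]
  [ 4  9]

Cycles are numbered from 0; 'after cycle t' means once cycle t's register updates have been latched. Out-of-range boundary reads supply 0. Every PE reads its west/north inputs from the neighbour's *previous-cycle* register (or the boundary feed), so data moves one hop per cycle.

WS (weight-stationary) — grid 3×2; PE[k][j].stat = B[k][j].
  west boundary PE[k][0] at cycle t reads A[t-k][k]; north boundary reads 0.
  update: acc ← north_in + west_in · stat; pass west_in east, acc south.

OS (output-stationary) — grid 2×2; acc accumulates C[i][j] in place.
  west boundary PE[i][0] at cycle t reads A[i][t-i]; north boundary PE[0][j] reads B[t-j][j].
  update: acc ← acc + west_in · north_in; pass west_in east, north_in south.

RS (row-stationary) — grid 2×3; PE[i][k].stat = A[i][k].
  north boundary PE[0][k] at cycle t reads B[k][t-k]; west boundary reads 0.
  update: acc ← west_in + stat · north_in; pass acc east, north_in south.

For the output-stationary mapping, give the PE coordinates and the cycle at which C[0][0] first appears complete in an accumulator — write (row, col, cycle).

Under OS, C[0][0] lands at PE[0][0]:
  cycle 0: PE[0][0] → acc 1, east 1, south 1
  cycle 1: PE[0][0] → acc 17, east 4, south 4
  cycle 2: PE[0][0] → acc 37, east 5, south 4

(row, col, cycle) = (0, 0, 2)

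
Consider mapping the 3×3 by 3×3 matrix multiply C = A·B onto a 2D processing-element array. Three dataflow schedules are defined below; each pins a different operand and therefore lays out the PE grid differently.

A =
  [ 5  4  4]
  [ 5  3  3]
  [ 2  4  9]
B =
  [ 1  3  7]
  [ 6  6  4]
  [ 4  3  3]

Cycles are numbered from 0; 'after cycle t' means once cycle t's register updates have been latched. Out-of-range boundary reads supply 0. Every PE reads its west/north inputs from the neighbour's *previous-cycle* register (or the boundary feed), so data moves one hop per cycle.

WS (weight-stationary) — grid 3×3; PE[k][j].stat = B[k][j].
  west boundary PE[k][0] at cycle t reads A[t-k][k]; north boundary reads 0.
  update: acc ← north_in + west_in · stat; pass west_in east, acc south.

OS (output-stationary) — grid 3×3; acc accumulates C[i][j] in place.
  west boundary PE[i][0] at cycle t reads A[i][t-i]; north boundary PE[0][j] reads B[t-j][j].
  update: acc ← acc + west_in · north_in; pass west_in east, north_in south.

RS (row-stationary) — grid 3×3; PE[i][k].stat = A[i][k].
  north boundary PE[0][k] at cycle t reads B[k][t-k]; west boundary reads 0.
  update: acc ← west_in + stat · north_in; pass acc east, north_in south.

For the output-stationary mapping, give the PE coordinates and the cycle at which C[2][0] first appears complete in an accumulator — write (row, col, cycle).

(row, col, cycle) = (2, 0, 4)

OS: C[2][0] accumulates in PE[2][0]:
  cycle 0: PE[2][0] → acc 0, east 0, south 0
  cycle 1: PE[2][0] → acc 0, east 0, south 0
  cycle 2: PE[2][0] → acc 2, east 2, south 1
  cycle 3: PE[2][0] → acc 26, east 4, south 6
  cycle 4: PE[2][0] → acc 62, east 9, south 4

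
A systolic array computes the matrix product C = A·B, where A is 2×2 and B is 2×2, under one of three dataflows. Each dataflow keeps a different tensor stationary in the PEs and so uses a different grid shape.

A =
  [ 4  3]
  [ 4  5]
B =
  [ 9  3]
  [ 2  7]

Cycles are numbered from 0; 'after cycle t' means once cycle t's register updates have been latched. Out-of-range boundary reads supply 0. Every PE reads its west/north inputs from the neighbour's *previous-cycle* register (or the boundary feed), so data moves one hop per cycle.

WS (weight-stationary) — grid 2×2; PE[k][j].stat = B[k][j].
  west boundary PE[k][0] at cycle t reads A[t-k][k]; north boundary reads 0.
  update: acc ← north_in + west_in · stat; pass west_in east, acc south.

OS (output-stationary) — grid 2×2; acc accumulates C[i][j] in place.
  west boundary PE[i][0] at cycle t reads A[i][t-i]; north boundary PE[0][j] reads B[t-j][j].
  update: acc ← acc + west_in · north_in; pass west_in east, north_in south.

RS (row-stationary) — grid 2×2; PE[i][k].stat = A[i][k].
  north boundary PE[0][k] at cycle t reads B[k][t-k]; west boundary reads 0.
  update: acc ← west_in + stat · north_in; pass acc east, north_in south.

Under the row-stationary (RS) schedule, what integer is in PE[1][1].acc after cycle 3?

PE[1][1].acc = 47

RS on a 2×2 grid — tracing PE[1][1] and its feeders:
  step 0 · PE0,1: acc=0; fwd→0 fwd↓0
  step 0 · PE1,0: acc=0; fwd→0 fwd↓0
  step 0 · PE1,1: acc=0; fwd→0 fwd↓0
  step 1 · PE0,1: acc=42; fwd→42 fwd↓2
  step 1 · PE1,0: acc=36; fwd→36 fwd↓9
  step 1 · PE1,1: acc=0; fwd→0 fwd↓0
  step 2 · PE0,1: acc=33; fwd→33 fwd↓7
  step 2 · PE1,0: acc=12; fwd→12 fwd↓3
  step 2 · PE1,1: acc=46; fwd→46 fwd↓2
  step 3 · PE0,1: acc=0; fwd→0 fwd↓0
  step 3 · PE1,0: acc=0; fwd→0 fwd↓0
  step 3 · PE1,1: acc=47; fwd→47 fwd↓7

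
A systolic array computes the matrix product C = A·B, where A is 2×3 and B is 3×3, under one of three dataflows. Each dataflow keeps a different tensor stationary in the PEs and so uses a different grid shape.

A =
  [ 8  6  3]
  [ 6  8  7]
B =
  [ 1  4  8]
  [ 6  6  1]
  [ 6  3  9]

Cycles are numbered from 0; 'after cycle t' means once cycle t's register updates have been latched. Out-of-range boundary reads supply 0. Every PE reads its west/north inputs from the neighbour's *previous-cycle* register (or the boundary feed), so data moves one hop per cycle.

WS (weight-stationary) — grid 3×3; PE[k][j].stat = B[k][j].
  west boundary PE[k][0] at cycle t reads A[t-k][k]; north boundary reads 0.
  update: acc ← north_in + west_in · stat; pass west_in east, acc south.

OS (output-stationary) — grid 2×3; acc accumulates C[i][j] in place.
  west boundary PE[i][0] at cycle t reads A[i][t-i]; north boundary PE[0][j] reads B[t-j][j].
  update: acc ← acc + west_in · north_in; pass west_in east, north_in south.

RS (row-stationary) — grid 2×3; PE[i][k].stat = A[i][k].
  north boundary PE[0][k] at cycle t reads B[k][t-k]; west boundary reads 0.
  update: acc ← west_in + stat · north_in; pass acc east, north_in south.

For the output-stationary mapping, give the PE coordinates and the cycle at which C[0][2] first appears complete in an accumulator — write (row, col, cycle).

OS — PE[0][2] is where C[0][2] collects:
  @0  [0,2]  acc 0  |  →0  ↓0
  @1  [0,2]  acc 0  |  →0  ↓0
  @2  [0,2]  acc 64  |  →8  ↓8
  @3  [0,2]  acc 70  |  →6  ↓1
  @4  [0,2]  acc 97  |  →3  ↓9

(row, col, cycle) = (0, 2, 4)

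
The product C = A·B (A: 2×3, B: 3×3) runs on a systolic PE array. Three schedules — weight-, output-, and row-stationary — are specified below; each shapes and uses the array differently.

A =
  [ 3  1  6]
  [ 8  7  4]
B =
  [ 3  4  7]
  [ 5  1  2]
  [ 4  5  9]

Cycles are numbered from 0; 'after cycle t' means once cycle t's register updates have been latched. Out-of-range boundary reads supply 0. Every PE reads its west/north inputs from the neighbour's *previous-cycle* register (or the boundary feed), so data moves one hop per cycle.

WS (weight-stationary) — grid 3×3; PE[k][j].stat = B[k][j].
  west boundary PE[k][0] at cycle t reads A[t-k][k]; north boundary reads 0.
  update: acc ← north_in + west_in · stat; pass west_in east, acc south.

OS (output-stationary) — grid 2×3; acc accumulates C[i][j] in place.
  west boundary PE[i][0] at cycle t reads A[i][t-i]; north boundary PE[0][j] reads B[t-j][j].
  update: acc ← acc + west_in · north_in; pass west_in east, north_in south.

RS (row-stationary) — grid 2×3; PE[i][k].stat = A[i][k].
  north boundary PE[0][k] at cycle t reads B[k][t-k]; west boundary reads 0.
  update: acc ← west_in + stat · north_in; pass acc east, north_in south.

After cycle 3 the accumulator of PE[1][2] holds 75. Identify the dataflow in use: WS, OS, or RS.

dataflow = RS

Under WS (3×3), PE[1][2]:
  cycle 0: PE[1][2] → acc 0, east 0, south 0
  cycle 1: PE[1][2] → acc 0, east 0, south 0
  cycle 2: PE[1][2] → acc 0, east 0, south 0
  cycle 3: PE[1][2] → acc 23, east 1, south 23
Under OS (2×3), PE[1][2]:
  cycle 0: PE[1][2] → acc 0, east 0, south 0
  cycle 1: PE[1][2] → acc 0, east 0, south 0
  cycle 2: PE[1][2] → acc 0, east 0, south 0
  cycle 3: PE[1][2] → acc 56, east 8, south 7
Under RS (2×3), PE[1][2]:
  cycle 0: PE[1][2] → acc 0, east 0, south 0
  cycle 1: PE[1][2] → acc 0, east 0, south 0
  cycle 2: PE[1][2] → acc 0, east 0, south 0
  cycle 3: PE[1][2] → acc 75, east 75, south 4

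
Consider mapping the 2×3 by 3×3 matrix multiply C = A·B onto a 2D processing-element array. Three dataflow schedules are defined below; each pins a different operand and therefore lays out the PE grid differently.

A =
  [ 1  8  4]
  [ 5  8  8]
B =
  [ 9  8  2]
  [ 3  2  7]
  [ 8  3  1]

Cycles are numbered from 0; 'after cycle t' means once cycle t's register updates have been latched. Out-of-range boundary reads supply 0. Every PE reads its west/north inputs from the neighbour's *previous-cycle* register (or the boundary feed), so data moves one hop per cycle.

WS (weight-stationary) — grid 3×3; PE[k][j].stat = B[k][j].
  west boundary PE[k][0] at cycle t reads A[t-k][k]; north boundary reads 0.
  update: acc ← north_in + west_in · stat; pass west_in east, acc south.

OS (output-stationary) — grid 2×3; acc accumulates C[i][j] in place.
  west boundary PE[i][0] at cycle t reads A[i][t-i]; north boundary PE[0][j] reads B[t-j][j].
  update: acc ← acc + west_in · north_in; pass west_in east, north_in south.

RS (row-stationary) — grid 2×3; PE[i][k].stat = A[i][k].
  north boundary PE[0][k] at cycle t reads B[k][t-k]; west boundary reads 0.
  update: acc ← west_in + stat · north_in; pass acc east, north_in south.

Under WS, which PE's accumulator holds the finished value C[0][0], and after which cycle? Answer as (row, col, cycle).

WS — PE[2][0] is where C[0][0] collects:
  0: (2,0).acc=0  regs=<0,0>
  1: (2,0).acc=0  regs=<0,0>
  2: (2,0).acc=65  regs=<4,65>

(row, col, cycle) = (2, 0, 2)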